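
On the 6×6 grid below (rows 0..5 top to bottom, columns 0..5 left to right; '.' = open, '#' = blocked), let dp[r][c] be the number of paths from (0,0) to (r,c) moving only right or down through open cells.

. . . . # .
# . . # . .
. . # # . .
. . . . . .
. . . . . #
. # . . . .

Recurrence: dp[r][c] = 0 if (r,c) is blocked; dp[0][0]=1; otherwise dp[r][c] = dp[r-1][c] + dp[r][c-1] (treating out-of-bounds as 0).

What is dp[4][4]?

r\c   0   1   2   3   4   5
  0   1   1   1   1   0   0
  1   0   1   2   0   0   0
  2   0   1   0   0   0   0
  3   0   1   1   1   1   1
  4   0   1   2   3   4   0
  5   0   0   2   5   9   9

4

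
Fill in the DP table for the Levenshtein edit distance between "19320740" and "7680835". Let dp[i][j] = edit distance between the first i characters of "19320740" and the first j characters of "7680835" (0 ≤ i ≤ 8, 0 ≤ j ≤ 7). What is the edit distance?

7

   ''  7  6  8  0  8  3  5
''  0  1  2  3  4  5  6  7
 1  1  1  2  3  4  5  6  7
 9  2  2  2  3  4  5  6  7
 3  3  3  3  3  4  5  5  6
 2  4  4  4  4  4  5  6  6
 0  5  5  5  5  4  5  6  7
 7  6  5  6  6  5  5  6  7
 4  7  6  6  7  6  6  6  7
 0  8  7  7  7  7  7  7  7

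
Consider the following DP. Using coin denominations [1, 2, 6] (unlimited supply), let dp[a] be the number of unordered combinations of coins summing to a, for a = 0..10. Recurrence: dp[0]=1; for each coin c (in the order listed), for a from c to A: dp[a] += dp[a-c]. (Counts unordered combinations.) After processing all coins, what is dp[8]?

after  coin     0     1     2     3     4     5     6     7     8     9    10
          1     1     1     1     1     1     1     1     1     1     1     1
          2     1     1     2     2     3     3     4     4     5     5     6
          6     1     1     2     2     3     3     5     5     7     7     9

7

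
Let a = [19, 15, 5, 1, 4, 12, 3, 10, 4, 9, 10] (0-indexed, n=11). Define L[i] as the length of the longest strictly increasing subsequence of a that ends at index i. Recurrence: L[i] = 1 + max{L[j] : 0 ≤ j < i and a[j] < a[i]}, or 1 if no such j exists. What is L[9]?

   i    0    1    2    3    4    5    6    7    8    9   10
a[i]   19   15    5    1    4   12    3   10    4    9   10
L[i]    1    1    1    1    2    3    2    3    3    4    5

4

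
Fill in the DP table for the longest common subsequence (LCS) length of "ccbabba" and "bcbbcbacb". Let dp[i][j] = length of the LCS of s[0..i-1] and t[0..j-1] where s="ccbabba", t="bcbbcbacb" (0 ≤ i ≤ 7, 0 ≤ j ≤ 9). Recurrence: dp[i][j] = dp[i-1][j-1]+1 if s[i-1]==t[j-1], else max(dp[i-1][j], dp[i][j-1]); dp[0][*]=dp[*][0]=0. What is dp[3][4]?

2

   ''  b  c  b  b  c  b  a  c  b
''  0  0  0  0  0  0  0  0  0  0
 c  0  0  1  1  1  1  1  1  1  1
 c  0  0  1  1  1  2  2  2  2  2
 b  0  1  1  2  2  2  3  3  3  3
 a  0  1  1  2  2  2  3  4  4  4
 b  0  1  1  2  3  3  3  4  4  5
 b  0  1  1  2  3  3  4  4  4  5
 a  0  1  1  2  3  3  4  5  5  5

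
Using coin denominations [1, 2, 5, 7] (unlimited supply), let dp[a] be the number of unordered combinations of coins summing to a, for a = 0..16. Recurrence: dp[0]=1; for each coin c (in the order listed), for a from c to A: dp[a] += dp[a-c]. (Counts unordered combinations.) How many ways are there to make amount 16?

after  coin     0     1     2     3     4     5     6     7     8     9    10    11    12    13    14    15    16
          1     1     1     1     1     1     1     1     1     1     1     1     1     1     1     1     1     1
          2     1     1     2     2     3     3     4     4     5     5     6     6     7     7     8     8     9
          5     1     1     2     2     3     4     5     6     7     8    10    11    13    14    16    18    20
          7     1     1     2     2     3     4     5     7     8    10    12    14    17    19    23    26    30

30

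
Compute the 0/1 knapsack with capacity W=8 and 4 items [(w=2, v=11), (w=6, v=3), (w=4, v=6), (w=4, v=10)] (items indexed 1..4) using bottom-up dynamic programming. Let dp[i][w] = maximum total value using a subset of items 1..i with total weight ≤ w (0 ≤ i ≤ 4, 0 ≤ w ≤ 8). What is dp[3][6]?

i\w   0   1   2   3   4   5   6   7   8
  0   0   0   0   0   0   0   0   0   0
  1   0   0  11  11  11  11  11  11  11
  2   0   0  11  11  11  11  11  11  14
  3   0   0  11  11  11  11  17  17  17
  4   0   0  11  11  11  11  21  21  21

17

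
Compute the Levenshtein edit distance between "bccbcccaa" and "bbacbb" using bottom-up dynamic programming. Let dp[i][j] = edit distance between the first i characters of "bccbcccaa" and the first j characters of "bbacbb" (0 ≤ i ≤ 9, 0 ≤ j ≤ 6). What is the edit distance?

6

   ''  b  b  a  c  b  b
''  0  1  2  3  4  5  6
 b  1  0  1  2  3  4  5
 c  2  1  1  2  2  3  4
 c  3  2  2  2  2  3  4
 b  4  3  2  3  3  2  3
 c  5  4  3  3  3  3  3
 c  6  5  4  4  3  4  4
 c  7  6  5  5  4  4  5
 a  8  7  6  5  5  5  5
 a  9  8  7  6  6  6  6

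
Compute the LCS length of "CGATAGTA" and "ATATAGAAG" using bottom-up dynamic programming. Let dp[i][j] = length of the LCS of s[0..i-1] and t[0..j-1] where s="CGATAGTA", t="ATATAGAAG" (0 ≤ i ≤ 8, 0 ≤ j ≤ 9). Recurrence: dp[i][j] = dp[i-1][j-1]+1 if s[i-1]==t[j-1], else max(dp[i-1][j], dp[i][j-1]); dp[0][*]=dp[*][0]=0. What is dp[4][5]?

   ''  A  T  A  T  A  G  A  A  G
''  0  0  0  0  0  0  0  0  0  0
 C  0  0  0  0  0  0  0  0  0  0
 G  0  0  0  0  0  0  1  1  1  1
 A  0  1  1  1  1  1  1  2  2  2
 T  0  1  2  2  2  2  2  2  2  2
 A  0  1  2  3  3  3  3  3  3  3
 G  0  1  2  3  3  3  4  4  4  4
 T  0  1  2  3  4  4  4  4  4  4
 A  0  1  2  3  4  5  5  5  5  5

2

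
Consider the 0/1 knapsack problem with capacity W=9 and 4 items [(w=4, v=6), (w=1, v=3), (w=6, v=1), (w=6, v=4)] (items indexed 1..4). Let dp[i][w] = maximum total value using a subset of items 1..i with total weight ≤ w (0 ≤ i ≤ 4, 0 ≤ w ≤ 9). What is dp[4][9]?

i\w   0   1   2   3   4   5   6   7   8   9
  0   0   0   0   0   0   0   0   0   0   0
  1   0   0   0   0   6   6   6   6   6   6
  2   0   3   3   3   6   9   9   9   9   9
  3   0   3   3   3   6   9   9   9   9   9
  4   0   3   3   3   6   9   9   9   9   9

9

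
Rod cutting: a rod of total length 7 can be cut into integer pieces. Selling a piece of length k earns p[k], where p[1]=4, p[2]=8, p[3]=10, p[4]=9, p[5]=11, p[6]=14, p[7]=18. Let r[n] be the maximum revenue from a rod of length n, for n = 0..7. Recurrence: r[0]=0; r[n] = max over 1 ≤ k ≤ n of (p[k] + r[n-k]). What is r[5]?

20

   n    0    1    2    3    4    5    6    7
r[n]    0    4    8   12   16   20   24   28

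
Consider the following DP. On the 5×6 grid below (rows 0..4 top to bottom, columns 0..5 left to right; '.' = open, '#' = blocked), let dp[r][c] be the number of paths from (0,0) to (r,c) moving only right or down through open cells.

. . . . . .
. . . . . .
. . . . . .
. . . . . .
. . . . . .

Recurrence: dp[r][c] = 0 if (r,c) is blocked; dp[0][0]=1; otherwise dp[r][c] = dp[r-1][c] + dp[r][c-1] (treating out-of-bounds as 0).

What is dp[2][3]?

r\c   0   1   2   3   4   5
  0   1   1   1   1   1   1
  1   1   2   3   4   5   6
  2   1   3   6  10  15  21
  3   1   4  10  20  35  56
  4   1   5  15  35  70 126

10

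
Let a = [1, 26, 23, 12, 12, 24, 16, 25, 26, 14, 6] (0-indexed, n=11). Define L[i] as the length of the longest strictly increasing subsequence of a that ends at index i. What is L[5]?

   i    0    1    2    3    4    5    6    7    8    9   10
a[i]    1   26   23   12   12   24   16   25   26   14    6
L[i]    1    2    2    2    2    3    3    4    5    3    2

3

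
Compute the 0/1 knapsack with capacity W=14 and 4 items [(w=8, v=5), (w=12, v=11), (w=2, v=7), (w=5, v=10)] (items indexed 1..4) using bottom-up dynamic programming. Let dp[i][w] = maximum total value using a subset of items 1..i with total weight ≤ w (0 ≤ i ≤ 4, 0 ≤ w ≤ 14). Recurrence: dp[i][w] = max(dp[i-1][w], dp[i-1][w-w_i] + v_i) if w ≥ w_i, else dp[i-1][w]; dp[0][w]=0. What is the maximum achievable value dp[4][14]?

18

i\w   0   1   2   3   4   5   6   7   8   9  10  11  12  13  14
  0   0   0   0   0   0   0   0   0   0   0   0   0   0   0   0
  1   0   0   0   0   0   0   0   0   5   5   5   5   5   5   5
  2   0   0   0   0   0   0   0   0   5   5   5   5  11  11  11
  3   0   0   7   7   7   7   7   7   7   7  12  12  12  12  18
  4   0   0   7   7   7  10  10  17  17  17  17  17  17  17  18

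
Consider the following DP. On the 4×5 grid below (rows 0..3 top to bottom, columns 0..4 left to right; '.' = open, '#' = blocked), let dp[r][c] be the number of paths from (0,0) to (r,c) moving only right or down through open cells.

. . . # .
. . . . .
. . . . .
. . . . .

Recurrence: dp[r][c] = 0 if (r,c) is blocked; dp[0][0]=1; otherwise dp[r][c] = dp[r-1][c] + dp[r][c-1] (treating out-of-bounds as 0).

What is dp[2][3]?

9

r\c   0   1   2   3   4
  0   1   1   1   0   0
  1   1   2   3   3   3
  2   1   3   6   9  12
  3   1   4  10  19  31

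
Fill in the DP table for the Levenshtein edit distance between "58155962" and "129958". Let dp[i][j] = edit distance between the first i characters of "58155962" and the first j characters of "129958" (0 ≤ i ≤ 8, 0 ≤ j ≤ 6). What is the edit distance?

   ''  1  2  9  9  5  8
''  0  1  2  3  4  5  6
 5  1  1  2  3  4  4  5
 8  2  2  2  3  4  5  4
 1  3  2  3  3  4  5  5
 5  4  3  3  4  4  4  5
 5  5  4  4  4  5  4  5
 9  6  5  5  4  4  5  5
 6  7  6  6  5  5  5  6
 2  8  7  6  6  6  6  6

6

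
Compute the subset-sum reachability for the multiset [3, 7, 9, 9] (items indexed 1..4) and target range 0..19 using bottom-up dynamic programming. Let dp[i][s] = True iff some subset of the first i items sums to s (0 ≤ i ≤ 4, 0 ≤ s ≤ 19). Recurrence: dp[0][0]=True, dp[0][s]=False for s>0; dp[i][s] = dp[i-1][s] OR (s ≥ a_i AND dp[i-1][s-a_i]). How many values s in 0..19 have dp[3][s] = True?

i\s   0   1   2   3   4   5   6   7   8   9  10  11  12  13  14  15  16  17  18  19
  0   T   F   F   F   F   F   F   F   F   F   F   F   F   F   F   F   F   F   F   F
  1   T   F   F   T   F   F   F   F   F   F   F   F   F   F   F   F   F   F   F   F
  2   T   F   F   T   F   F   F   T   F   F   T   F   F   F   F   F   F   F   F   F
  3   T   F   F   T   F   F   F   T   F   T   T   F   T   F   F   F   T   F   F   T
  4   T   F   F   T   F   F   F   T   F   T   T   F   T   F   F   F   T   F   T   T

8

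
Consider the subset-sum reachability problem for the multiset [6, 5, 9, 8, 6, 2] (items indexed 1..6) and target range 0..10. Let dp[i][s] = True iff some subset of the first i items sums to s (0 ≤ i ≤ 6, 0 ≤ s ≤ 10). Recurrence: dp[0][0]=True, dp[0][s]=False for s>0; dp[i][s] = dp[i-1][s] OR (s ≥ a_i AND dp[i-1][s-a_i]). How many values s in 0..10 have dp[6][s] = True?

i\s   0   1   2   3   4   5   6   7   8   9  10
  0   T   F   F   F   F   F   F   F   F   F   F
  1   T   F   F   F   F   F   T   F   F   F   F
  2   T   F   F   F   F   T   T   F   F   F   F
  3   T   F   F   F   F   T   T   F   F   T   F
  4   T   F   F   F   F   T   T   F   T   T   F
  5   T   F   F   F   F   T   T   F   T   T   F
  6   T   F   T   F   F   T   T   T   T   T   T

8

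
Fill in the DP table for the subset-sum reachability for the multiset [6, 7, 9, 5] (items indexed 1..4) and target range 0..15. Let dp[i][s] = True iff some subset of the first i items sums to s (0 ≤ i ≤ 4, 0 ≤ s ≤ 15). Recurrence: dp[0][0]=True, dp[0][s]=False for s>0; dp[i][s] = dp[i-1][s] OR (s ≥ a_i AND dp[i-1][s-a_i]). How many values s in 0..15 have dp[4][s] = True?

i\s   0   1   2   3   4   5   6   7   8   9  10  11  12  13  14  15
  0   T   F   F   F   F   F   F   F   F   F   F   F   F   F   F   F
  1   T   F   F   F   F   F   T   F   F   F   F   F   F   F   F   F
  2   T   F   F   F   F   F   T   T   F   F   F   F   F   T   F   F
  3   T   F   F   F   F   F   T   T   F   T   F   F   F   T   F   T
  4   T   F   F   F   F   T   T   T   F   T   F   T   T   T   T   T

10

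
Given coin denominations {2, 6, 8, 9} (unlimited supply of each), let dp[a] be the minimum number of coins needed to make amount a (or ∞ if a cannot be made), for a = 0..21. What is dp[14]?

2

 a  0  1  2  3  4  5  6  7  8  9 10 11 12 13 14 15 16 17 18 19 20 21
dp  0  -  1  -  2  -  1  -  1  1  2  2  2  3  2  2  2  2  2  3  3  3
(- denotes ∞ / unreachable)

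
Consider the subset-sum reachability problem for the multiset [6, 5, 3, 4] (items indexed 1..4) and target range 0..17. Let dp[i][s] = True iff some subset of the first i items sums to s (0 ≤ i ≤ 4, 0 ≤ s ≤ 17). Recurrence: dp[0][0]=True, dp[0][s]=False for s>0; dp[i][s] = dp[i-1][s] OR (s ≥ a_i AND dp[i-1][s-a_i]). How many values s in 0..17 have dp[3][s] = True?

8

i\s   0   1   2   3   4   5   6   7   8   9  10  11  12  13  14  15  16  17
  0   T   F   F   F   F   F   F   F   F   F   F   F   F   F   F   F   F   F
  1   T   F   F   F   F   F   T   F   F   F   F   F   F   F   F   F   F   F
  2   T   F   F   F   F   T   T   F   F   F   F   T   F   F   F   F   F   F
  3   T   F   F   T   F   T   T   F   T   T   F   T   F   F   T   F   F   F
  4   T   F   F   T   T   T   T   T   T   T   T   T   T   T   T   T   F   F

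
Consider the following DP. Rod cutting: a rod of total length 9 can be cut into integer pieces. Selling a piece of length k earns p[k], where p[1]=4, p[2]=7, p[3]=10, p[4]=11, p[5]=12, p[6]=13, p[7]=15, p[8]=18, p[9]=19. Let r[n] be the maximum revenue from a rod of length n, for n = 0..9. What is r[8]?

32

   n    0    1    2    3    4    5    6    7    8    9
r[n]    0    4    8   12   16   20   24   28   32   36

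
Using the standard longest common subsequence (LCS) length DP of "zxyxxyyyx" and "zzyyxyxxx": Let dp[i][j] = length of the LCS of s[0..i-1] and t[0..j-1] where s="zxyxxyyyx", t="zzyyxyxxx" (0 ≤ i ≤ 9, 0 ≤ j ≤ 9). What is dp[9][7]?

5

   ''  z  z  y  y  x  y  x  x  x
''  0  0  0  0  0  0  0  0  0  0
 z  0  1  1  1  1  1  1  1  1  1
 x  0  1  1  1  1  2  2  2  2  2
 y  0  1  1  2  2  2  3  3  3  3
 x  0  1  1  2  2  3  3  4  4  4
 x  0  1  1  2  2  3  3  4  5  5
 y  0  1  1  2  3  3  4  4  5  5
 y  0  1  1  2  3  3  4  4  5  5
 y  0  1  1  2  3  3  4  4  5  5
 x  0  1  1  2  3  4  4  5  5  6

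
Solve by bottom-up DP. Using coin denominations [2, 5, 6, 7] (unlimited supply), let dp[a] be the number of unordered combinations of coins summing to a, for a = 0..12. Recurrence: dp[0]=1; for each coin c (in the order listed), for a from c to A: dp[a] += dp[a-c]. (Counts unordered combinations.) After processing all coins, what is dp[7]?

2

after  coin     0     1     2     3     4     5     6     7     8     9    10    11    12
          2     1     0     1     0     1     0     1     0     1     0     1     0     1
          5     1     0     1     0     1     1     1     1     1     1     2     1     2
          6     1     0     1     0     1     1     2     1     2     1     3     2     4
          7     1     0     1     0     1     1     2     2     2     2     3     3     5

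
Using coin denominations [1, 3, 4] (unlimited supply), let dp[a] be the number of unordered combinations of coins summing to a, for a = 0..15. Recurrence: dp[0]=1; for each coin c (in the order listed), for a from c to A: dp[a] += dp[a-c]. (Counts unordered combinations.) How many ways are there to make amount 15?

15

after  coin     0     1     2     3     4     5     6     7     8     9    10    11    12    13    14    15
          1     1     1     1     1     1     1     1     1     1     1     1     1     1     1     1     1
          3     1     1     1     2     2     2     3     3     3     4     4     4     5     5     5     6
          4     1     1     1     2     3     3     4     5     6     7     8     9    11    12    13    15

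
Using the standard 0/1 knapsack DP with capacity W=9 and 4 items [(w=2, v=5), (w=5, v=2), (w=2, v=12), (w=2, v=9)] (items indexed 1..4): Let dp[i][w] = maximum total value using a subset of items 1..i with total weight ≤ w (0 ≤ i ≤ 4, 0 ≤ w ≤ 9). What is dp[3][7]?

i\w   0   1   2   3   4   5   6   7   8   9
  0   0   0   0   0   0   0   0   0   0   0
  1   0   0   5   5   5   5   5   5   5   5
  2   0   0   5   5   5   5   5   7   7   7
  3   0   0  12  12  17  17  17  17  17  19
  4   0   0  12  12  21  21  26  26  26  26

17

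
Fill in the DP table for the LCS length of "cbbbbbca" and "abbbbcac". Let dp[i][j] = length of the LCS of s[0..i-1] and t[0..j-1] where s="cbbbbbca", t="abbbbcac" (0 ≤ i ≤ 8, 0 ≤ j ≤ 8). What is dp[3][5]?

   ''  a  b  b  b  b  c  a  c
''  0  0  0  0  0  0  0  0  0
 c  0  0  0  0  0  0  1  1  1
 b  0  0  1  1  1  1  1  1  1
 b  0  0  1  2  2  2  2  2  2
 b  0  0  1  2  3  3  3  3  3
 b  0  0  1  2  3  4  4  4  4
 b  0  0  1  2  3  4  4  4  4
 c  0  0  1  2  3  4  5  5  5
 a  0  1  1  2  3  4  5  6  6

2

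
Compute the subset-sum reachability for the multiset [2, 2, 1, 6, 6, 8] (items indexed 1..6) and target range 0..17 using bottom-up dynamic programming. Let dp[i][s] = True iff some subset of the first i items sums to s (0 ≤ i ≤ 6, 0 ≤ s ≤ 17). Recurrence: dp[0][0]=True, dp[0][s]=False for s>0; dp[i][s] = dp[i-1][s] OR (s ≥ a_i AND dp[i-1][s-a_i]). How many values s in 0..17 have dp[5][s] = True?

i\s   0   1   2   3   4   5   6   7   8   9  10  11  12  13  14  15  16  17
  0   T   F   F   F   F   F   F   F   F   F   F   F   F   F   F   F   F   F
  1   T   F   T   F   F   F   F   F   F   F   F   F   F   F   F   F   F   F
  2   T   F   T   F   T   F   F   F   F   F   F   F   F   F   F   F   F   F
  3   T   T   T   T   T   T   F   F   F   F   F   F   F   F   F   F   F   F
  4   T   T   T   T   T   T   T   T   T   T   T   T   F   F   F   F   F   F
  5   T   T   T   T   T   T   T   T   T   T   T   T   T   T   T   T   T   T
  6   T   T   T   T   T   T   T   T   T   T   T   T   T   T   T   T   T   T

18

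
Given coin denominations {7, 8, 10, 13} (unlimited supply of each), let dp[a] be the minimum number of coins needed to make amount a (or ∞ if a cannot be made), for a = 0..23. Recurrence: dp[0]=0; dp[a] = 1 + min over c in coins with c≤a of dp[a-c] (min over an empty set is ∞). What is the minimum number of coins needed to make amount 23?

2

 a  0  1  2  3  4  5  6  7  8  9 10 11 12 13 14 15 16 17 18 19 20 21 22 23
dp  0  -  -  -  -  -  -  1  1  -  1  -  -  1  2  2  2  2  2  -  2  2  3  2
(- denotes ∞ / unreachable)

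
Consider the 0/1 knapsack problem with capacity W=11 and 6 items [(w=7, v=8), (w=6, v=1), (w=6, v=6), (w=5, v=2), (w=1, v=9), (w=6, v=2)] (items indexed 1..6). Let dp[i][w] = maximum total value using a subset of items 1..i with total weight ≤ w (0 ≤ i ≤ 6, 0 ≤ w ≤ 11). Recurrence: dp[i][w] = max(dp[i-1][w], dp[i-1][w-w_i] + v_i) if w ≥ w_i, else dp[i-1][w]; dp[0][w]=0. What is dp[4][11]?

i\w   0   1   2   3   4   5   6   7   8   9  10  11
  0   0   0   0   0   0   0   0   0   0   0   0   0
  1   0   0   0   0   0   0   0   8   8   8   8   8
  2   0   0   0   0   0   0   1   8   8   8   8   8
  3   0   0   0   0   0   0   6   8   8   8   8   8
  4   0   0   0   0   0   2   6   8   8   8   8   8
  5   0   9   9   9   9   9  11  15  17  17  17  17
  6   0   9   9   9   9   9  11  15  17  17  17  17

8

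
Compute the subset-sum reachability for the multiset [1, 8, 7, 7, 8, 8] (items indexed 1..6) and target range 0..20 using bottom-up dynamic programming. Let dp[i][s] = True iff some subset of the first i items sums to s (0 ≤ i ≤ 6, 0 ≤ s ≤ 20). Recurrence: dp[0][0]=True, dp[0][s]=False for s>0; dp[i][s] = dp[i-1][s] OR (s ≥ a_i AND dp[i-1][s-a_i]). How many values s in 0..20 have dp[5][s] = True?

9

i\s   0   1   2   3   4   5   6   7   8   9  10  11  12  13  14  15  16  17  18  19  20
  0   T   F   F   F   F   F   F   F   F   F   F   F   F   F   F   F   F   F   F   F   F
  1   T   T   F   F   F   F   F   F   F   F   F   F   F   F   F   F   F   F   F   F   F
  2   T   T   F   F   F   F   F   F   T   T   F   F   F   F   F   F   F   F   F   F   F
  3   T   T   F   F   F   F   F   T   T   T   F   F   F   F   F   T   T   F   F   F   F
  4   T   T   F   F   F   F   F   T   T   T   F   F   F   F   T   T   T   F   F   F   F
  5   T   T   F   F   F   F   F   T   T   T   F   F   F   F   T   T   T   T   F   F   F
  6   T   T   F   F   F   F   F   T   T   T   F   F   F   F   T   T   T   T   F   F   F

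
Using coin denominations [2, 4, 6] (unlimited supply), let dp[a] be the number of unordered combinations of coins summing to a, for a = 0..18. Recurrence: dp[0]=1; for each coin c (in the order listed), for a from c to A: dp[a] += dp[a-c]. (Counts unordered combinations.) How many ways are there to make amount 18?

12

after  coin     0     1     2     3     4     5     6     7     8     9    10    11    12    13    14    15    16    17    18
          2     1     0     1     0     1     0     1     0     1     0     1     0     1     0     1     0     1     0     1
          4     1     0     1     0     2     0     2     0     3     0     3     0     4     0     4     0     5     0     5
          6     1     0     1     0     2     0     3     0     4     0     5     0     7     0     8     0    10     0    12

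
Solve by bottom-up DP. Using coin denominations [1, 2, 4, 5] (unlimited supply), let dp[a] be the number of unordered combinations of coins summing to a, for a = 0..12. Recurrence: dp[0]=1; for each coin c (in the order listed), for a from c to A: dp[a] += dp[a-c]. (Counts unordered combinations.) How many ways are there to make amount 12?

24

after  coin     0     1     2     3     4     5     6     7     8     9    10    11    12
          1     1     1     1     1     1     1     1     1     1     1     1     1     1
          2     1     1     2     2     3     3     4     4     5     5     6     6     7
          4     1     1     2     2     4     4     6     6     9     9    12    12    16
          5     1     1     2     2     4     5     7     8    11    13    17    19    24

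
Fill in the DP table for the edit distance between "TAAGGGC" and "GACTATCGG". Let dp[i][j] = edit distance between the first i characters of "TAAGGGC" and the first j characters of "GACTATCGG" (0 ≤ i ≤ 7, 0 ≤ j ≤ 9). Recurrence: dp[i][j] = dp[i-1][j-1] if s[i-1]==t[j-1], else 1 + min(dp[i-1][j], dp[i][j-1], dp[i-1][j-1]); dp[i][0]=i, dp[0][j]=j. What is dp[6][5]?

   ''  G  A  C  T  A  T  C  G  G
''  0  1  2  3  4  5  6  7  8  9
 T  1  1  2  3  3  4  5  6  7  8
 A  2  2  1  2  3  3  4  5  6  7
 A  3  3  2  2  3  3  4  5  6  7
 G  4  3  3  3  3  4  4  5  5  6
 G  5  4  4  4  4  4  5  5  5  5
 G  6  5  5  5  5  5  5  6  5  5
 C  7  6  6  5  6  6  6  5  6  6

5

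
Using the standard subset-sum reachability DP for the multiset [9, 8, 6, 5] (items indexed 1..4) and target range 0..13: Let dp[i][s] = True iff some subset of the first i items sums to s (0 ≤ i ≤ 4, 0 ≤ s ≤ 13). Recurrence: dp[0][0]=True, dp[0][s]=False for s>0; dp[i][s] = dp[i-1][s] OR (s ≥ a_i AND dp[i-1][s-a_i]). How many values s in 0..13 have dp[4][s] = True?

7

i\s   0   1   2   3   4   5   6   7   8   9  10  11  12  13
  0   T   F   F   F   F   F   F   F   F   F   F   F   F   F
  1   T   F   F   F   F   F   F   F   F   T   F   F   F   F
  2   T   F   F   F   F   F   F   F   T   T   F   F   F   F
  3   T   F   F   F   F   F   T   F   T   T   F   F   F   F
  4   T   F   F   F   F   T   T   F   T   T   F   T   F   T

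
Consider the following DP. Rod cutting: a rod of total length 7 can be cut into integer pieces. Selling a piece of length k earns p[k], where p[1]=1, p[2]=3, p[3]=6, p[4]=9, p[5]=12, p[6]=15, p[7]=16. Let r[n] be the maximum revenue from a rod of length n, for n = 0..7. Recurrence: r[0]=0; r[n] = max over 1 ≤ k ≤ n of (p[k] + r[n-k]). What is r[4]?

   n    0    1    2    3    4    5    6    7
r[n]    0    1    3    6    9   12   15   16

9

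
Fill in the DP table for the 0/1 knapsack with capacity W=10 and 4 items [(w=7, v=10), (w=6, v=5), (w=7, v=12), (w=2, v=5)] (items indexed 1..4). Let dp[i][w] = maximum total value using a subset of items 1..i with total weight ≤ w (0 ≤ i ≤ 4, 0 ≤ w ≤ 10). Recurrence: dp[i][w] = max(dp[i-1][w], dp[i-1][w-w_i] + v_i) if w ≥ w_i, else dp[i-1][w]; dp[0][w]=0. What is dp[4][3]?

i\w   0   1   2   3   4   5   6   7   8   9  10
  0   0   0   0   0   0   0   0   0   0   0   0
  1   0   0   0   0   0   0   0  10  10  10  10
  2   0   0   0   0   0   0   5  10  10  10  10
  3   0   0   0   0   0   0   5  12  12  12  12
  4   0   0   5   5   5   5   5  12  12  17  17

5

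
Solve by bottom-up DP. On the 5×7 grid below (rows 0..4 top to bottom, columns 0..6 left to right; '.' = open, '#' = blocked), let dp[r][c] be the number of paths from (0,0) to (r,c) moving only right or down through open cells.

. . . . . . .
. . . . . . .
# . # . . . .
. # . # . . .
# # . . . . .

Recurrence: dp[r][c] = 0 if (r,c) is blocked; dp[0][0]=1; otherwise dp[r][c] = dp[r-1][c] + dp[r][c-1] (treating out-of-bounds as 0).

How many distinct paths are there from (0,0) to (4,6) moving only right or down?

r\c   0   1   2   3   4   5   6
  0   1   1   1   1   1   1   1
  1   1   2   3   4   5   6   7
  2   0   2   0   4   9  15  22
  3   0   0   0   0   9  24  46
  4   0   0   0   0   9  33  79

79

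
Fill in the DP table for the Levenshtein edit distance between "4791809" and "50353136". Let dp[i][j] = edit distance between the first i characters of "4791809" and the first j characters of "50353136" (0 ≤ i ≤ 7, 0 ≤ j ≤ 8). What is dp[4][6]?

   ''  5  0  3  5  3  1  3  6
''  0  1  2  3  4  5  6  7  8
 4  1  1  2  3  4  5  6  7  8
 7  2  2  2  3  4  5  6  7  8
 9  3  3  3  3  4  5  6  7  8
 1  4  4  4  4  4  5  5  6  7
 8  5  5  5  5  5  5  6  6  7
 0  6  6  5  6  6  6  6  7  7
 9  7  7  6  6  7  7  7  7  8

5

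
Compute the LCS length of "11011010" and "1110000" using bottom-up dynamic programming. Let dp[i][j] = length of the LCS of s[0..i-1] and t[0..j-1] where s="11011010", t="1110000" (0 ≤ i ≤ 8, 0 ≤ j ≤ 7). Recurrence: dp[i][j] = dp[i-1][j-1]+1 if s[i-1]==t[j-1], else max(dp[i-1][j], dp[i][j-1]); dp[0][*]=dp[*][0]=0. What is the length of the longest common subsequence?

5

   ''  1  1  1  0  0  0  0
''  0  0  0  0  0  0  0  0
 1  0  1  1  1  1  1  1  1
 1  0  1  2  2  2  2  2  2
 0  0  1  2  2  3  3  3  3
 1  0  1  2  3  3  3  3  3
 1  0  1  2  3  3  3  3  3
 0  0  1  2  3  4  4  4  4
 1  0  1  2  3  4  4  4  4
 0  0  1  2  3  4  5  5  5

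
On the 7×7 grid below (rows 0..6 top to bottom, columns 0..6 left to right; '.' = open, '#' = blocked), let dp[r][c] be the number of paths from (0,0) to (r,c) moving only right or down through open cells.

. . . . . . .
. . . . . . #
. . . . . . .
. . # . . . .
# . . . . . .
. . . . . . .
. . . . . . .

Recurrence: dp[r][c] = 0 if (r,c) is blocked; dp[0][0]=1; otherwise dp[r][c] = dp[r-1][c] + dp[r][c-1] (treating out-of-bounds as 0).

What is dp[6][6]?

r\c   0   1   2   3   4   5   6
  0   1   1   1   1   1   1   1
  1   1   2   3   4   5   6   0
  2   1   3   6  10  15  21  21
  3   1   4   0  10  25  46  67
  4   0   4   4  14  39  85 152
  5   0   4   8  22  61 146 298
  6   0   4  12  34  95 241 539

539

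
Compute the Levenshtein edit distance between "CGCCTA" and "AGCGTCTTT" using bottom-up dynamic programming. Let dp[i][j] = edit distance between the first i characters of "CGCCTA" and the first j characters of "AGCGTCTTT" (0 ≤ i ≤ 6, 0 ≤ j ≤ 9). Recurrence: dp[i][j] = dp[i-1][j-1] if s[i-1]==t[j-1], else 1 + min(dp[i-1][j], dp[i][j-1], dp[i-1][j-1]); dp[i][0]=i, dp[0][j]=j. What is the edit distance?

5

   ''  A  G  C  G  T  C  T  T  T
''  0  1  2  3  4  5  6  7  8  9
 C  1  1  2  2  3  4  5  6  7  8
 G  2  2  1  2  2  3  4  5  6  7
 C  3  3  2  1  2  3  3  4  5  6
 C  4  4  3  2  2  3  3  4  5  6
 T  5  5  4  3  3  2  3  3  4  5
 A  6  5  5  4  4  3  3  4  4  5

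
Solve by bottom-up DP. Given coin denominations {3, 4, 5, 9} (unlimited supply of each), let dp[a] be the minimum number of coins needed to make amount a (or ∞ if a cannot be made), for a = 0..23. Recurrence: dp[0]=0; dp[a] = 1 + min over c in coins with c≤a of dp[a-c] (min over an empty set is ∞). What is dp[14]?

 a  0  1  2  3  4  5  6  7  8  9 10 11 12 13 14 15 16 17 18 19 20 21 22 23
dp  0  -  -  1  1  1  2  2  2  1  2  3  2  2  2  3  3  3  2  3  4  3  3  3
(- denotes ∞ / unreachable)

2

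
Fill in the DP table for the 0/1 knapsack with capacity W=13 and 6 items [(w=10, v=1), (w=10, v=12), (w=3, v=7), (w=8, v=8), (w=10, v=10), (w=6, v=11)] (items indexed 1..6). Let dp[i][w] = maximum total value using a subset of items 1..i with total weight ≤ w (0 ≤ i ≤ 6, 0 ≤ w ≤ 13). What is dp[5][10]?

12

i\w   0   1   2   3   4   5   6   7   8   9  10  11  12  13
  0   0   0   0   0   0   0   0   0   0   0   0   0   0   0
  1   0   0   0   0   0   0   0   0   0   0   1   1   1   1
  2   0   0   0   0   0   0   0   0   0   0  12  12  12  12
  3   0   0   0   7   7   7   7   7   7   7  12  12  12  19
  4   0   0   0   7   7   7   7   7   8   8  12  15  15  19
  5   0   0   0   7   7   7   7   7   8   8  12  15  15  19
  6   0   0   0   7   7   7  11  11  11  18  18  18  18  19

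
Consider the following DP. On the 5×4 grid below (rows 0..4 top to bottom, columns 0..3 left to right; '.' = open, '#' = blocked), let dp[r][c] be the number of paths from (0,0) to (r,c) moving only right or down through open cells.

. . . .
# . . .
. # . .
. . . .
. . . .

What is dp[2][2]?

2

r\c   0   1   2   3
  0   1   1   1   1
  1   0   1   2   3
  2   0   0   2   5
  3   0   0   2   7
  4   0   0   2   9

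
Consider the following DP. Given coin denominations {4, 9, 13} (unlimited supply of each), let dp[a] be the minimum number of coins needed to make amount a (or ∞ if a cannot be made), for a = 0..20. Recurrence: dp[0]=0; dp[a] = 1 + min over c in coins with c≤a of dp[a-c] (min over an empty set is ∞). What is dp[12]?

3

 a  0  1  2  3  4  5  6  7  8  9 10 11 12 13 14 15 16 17 18 19 20
dp  0  -  -  -  1  -  -  -  2  1  -  -  3  1  -  -  4  2  2  -  5
(- denotes ∞ / unreachable)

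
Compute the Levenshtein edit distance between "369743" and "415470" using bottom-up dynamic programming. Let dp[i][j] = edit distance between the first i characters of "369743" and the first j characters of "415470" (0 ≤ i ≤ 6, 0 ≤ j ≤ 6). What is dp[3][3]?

   ''  4  1  5  4  7  0
''  0  1  2  3  4  5  6
 3  1  1  2  3  4  5  6
 6  2  2  2  3  4  5  6
 9  3  3  3  3  4  5  6
 7  4  4  4  4  4  4  5
 4  5  4  5  5  4  5  5
 3  6  5  5  6  5  5  6

3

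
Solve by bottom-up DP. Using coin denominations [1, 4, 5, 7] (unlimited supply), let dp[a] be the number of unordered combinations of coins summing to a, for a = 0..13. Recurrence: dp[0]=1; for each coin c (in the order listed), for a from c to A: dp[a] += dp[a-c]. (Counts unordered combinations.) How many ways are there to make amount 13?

after  coin     0     1     2     3     4     5     6     7     8     9    10    11    12    13
          1     1     1     1     1     1     1     1     1     1     1     1     1     1     1
          4     1     1     1     1     2     2     2     2     3     3     3     3     4     4
          5     1     1     1     1     2     3     3     3     4     5     6     6     7     8
          7     1     1     1     1     2     3     3     4     5     6     7     8    10    11

11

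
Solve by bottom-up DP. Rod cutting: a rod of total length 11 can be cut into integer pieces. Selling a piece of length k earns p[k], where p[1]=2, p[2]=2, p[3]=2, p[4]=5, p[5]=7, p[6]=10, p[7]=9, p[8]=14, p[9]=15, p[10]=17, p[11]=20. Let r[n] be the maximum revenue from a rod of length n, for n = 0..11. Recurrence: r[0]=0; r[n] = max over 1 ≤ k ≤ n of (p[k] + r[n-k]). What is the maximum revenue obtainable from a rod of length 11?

   n    0    1    2    3    4    5    6    7    8    9   10   11
r[n]    0    2    4    6    8   10   12   14   16   18   20   22

22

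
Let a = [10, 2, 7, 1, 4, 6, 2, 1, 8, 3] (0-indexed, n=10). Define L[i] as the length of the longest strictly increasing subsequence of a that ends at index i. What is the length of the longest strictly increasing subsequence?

4

   i    0    1    2    3    4    5    6    7    8    9
a[i]   10    2    7    1    4    6    2    1    8    3
L[i]    1    1    2    1    2    3    2    1    4    3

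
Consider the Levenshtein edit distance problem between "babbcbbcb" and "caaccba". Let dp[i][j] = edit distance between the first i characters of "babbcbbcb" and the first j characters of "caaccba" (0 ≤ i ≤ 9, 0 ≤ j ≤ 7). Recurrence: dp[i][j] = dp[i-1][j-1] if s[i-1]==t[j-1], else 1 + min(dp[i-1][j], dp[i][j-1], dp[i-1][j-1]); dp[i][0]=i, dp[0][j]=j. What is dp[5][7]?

   ''  c  a  a  c  c  b  a
''  0  1  2  3  4  5  6  7
 b  1  1  2  3  4  5  5  6
 a  2  2  1  2  3  4  5  5
 b  3  3  2  2  3  4  4  5
 b  4  4  3  3  3  4  4  5
 c  5  4  4  4  3  3  4  5
 b  6  5  5  5  4  4  3  4
 b  7  6  6  6  5  5  4  4
 c  8  7  7  7  6  5  5  5
 b  9  8  8  8  7  6  5  6

5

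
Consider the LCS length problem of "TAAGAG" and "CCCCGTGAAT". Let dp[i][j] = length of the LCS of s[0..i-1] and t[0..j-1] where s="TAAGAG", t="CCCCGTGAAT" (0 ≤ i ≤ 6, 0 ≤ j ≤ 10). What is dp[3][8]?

2

   ''  C  C  C  C  G  T  G  A  A  T
''  0  0  0  0  0  0  0  0  0  0  0
 T  0  0  0  0  0  0  1  1  1  1  1
 A  0  0  0  0  0  0  1  1  2  2  2
 A  0  0  0  0  0  0  1  1  2  3  3
 G  0  0  0  0  0  1  1  2  2  3  3
 A  0  0  0  0  0  1  1  2  3  3  3
 G  0  0  0  0  0  1  1  2  3  3  3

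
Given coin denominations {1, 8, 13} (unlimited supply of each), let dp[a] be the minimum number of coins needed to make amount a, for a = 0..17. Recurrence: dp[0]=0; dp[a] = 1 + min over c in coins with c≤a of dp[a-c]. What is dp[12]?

 a  0  1  2  3  4  5  6  7  8  9 10 11 12 13 14 15 16 17
dp  0  1  2  3  4  5  6  7  1  2  3  4  5  1  2  3  2  3

5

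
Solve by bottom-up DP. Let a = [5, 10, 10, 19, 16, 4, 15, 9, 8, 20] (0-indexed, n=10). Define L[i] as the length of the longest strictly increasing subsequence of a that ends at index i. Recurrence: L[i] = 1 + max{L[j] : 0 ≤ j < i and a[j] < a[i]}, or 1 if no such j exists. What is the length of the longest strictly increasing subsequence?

   i    0    1    2    3    4    5    6    7    8    9
a[i]    5   10   10   19   16    4   15    9    8   20
L[i]    1    2    2    3    3    1    3    2    2    4

4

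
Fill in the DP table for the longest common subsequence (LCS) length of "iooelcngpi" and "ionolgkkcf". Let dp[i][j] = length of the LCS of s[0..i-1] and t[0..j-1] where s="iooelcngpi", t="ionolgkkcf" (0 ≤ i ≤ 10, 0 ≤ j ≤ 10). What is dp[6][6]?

4

   ''  i  o  n  o  l  g  k  k  c  f
''  0  0  0  0  0  0  0  0  0  0  0
 i  0  1  1  1  1  1  1  1  1  1  1
 o  0  1  2  2  2  2  2  2  2  2  2
 o  0  1  2  2  3  3  3  3  3  3  3
 e  0  1  2  2  3  3  3  3  3  3  3
 l  0  1  2  2  3  4  4  4  4  4  4
 c  0  1  2  2  3  4  4  4  4  5  5
 n  0  1  2  3  3  4  4  4  4  5  5
 g  0  1  2  3  3  4  5  5  5  5  5
 p  0  1  2  3  3  4  5  5  5  5  5
 i  0  1  2  3  3  4  5  5  5  5  5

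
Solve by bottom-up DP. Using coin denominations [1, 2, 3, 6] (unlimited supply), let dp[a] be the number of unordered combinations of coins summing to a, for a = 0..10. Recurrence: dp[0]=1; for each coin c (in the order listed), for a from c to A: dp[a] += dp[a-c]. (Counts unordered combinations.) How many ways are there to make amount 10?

18

after  coin     0     1     2     3     4     5     6     7     8     9    10
          1     1     1     1     1     1     1     1     1     1     1     1
          2     1     1     2     2     3     3     4     4     5     5     6
          3     1     1     2     3     4     5     7     8    10    12    14
          6     1     1     2     3     4     5     8     9    12    15    18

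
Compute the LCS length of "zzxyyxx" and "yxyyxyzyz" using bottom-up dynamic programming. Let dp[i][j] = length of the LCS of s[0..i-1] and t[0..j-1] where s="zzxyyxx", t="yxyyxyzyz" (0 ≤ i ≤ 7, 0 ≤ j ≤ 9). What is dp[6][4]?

3

   ''  y  x  y  y  x  y  z  y  z
''  0  0  0  0  0  0  0  0  0  0
 z  0  0  0  0  0  0  0  1  1  1
 z  0  0  0  0  0  0  0  1  1  2
 x  0  0  1  1  1  1  1  1  1  2
 y  0  1  1  2  2  2  2  2  2  2
 y  0  1  1  2  3  3  3  3  3  3
 x  0  1  2  2  3  4  4  4  4  4
 x  0  1  2  2  3  4  4  4  4  4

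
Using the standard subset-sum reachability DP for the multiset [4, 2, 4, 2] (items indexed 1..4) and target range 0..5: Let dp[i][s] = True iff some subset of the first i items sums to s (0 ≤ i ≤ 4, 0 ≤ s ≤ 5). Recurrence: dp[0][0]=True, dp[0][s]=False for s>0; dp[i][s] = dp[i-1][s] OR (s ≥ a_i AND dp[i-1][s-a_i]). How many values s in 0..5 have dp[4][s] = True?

i\s   0   1   2   3   4   5
  0   T   F   F   F   F   F
  1   T   F   F   F   T   F
  2   T   F   T   F   T   F
  3   T   F   T   F   T   F
  4   T   F   T   F   T   F

3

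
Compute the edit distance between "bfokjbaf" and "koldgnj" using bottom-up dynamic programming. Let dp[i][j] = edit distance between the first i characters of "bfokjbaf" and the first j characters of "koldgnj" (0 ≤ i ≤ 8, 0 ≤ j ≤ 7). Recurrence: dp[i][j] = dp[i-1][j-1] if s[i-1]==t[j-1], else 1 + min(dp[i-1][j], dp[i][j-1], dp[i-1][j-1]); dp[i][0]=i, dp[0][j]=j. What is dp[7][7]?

7

   ''  k  o  l  d  g  n  j
''  0  1  2  3  4  5  6  7
 b  1  1  2  3  4  5  6  7
 f  2  2  2  3  4  5  6  7
 o  3  3  2  3  4  5  6  7
 k  4  3  3  3  4  5  6  7
 j  5  4  4  4  4  5  6  6
 b  6  5  5  5  5  5  6  7
 a  7  6  6  6  6  6  6  7
 f  8  7  7  7  7  7  7  7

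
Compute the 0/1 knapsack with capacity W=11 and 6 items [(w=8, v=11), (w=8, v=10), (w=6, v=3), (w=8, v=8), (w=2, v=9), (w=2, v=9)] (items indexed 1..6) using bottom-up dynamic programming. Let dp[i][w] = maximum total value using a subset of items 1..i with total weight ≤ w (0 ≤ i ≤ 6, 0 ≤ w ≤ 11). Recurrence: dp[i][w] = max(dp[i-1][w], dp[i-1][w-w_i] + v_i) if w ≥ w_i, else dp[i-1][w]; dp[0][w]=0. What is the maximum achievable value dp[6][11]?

i\w   0   1   2   3   4   5   6   7   8   9  10  11
  0   0   0   0   0   0   0   0   0   0   0   0   0
  1   0   0   0   0   0   0   0   0  11  11  11  11
  2   0   0   0   0   0   0   0   0  11  11  11  11
  3   0   0   0   0   0   0   3   3  11  11  11  11
  4   0   0   0   0   0   0   3   3  11  11  11  11
  5   0   0   9   9   9   9   9   9  12  12  20  20
  6   0   0   9   9  18  18  18  18  18  18  21  21

21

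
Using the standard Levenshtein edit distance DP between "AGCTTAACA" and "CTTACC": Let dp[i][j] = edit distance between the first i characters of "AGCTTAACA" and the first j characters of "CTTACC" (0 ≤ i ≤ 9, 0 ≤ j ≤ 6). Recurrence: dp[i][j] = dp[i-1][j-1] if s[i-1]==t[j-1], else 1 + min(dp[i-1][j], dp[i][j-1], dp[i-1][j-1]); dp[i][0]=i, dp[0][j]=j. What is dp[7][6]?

   ''  C  T  T  A  C  C
''  0  1  2  3  4  5  6
 A  1  1  2  3  3  4  5
 G  2  2  2  3  4  4  5
 C  3  2  3  3  4  4  4
 T  4  3  2  3  4  5  5
 T  5  4  3  2  3  4  5
 A  6  5  4  3  2  3  4
 A  7  6  5  4  3  3  4
 C  8  7  6  5  4  3  3
 A  9  8  7  6  5  4  4

4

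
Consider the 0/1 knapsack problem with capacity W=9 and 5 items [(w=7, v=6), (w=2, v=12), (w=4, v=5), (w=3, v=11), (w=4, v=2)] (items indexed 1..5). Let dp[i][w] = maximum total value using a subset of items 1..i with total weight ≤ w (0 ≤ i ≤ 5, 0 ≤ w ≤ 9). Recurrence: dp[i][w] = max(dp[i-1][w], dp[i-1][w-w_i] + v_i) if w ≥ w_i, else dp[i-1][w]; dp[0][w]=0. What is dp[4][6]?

23

i\w   0   1   2   3   4   5   6   7   8   9
  0   0   0   0   0   0   0   0   0   0   0
  1   0   0   0   0   0   0   0   6   6   6
  2   0   0  12  12  12  12  12  12  12  18
  3   0   0  12  12  12  12  17  17  17  18
  4   0   0  12  12  12  23  23  23  23  28
  5   0   0  12  12  12  23  23  23  23  28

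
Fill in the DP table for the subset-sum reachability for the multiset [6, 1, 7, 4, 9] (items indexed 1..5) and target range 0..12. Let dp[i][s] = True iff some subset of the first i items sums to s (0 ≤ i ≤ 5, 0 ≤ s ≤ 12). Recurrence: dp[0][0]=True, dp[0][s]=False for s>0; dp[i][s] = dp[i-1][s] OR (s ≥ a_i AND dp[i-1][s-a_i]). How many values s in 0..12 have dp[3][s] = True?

i\s   0   1   2   3   4   5   6   7   8   9  10  11  12
  0   T   F   F   F   F   F   F   F   F   F   F   F   F
  1   T   F   F   F   F   F   T   F   F   F   F   F   F
  2   T   T   F   F   F   F   T   T   F   F   F   F   F
  3   T   T   F   F   F   F   T   T   T   F   F   F   F
  4   T   T   F   F   T   T   T   T   T   F   T   T   T
  5   T   T   F   F   T   T   T   T   T   T   T   T   T

5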